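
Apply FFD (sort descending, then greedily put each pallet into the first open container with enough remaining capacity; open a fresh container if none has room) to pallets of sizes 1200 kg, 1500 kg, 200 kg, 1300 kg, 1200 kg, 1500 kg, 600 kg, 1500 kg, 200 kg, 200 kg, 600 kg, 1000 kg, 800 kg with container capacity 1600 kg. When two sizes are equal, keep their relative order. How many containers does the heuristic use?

8

Sorted descending: 1500, 1500, 1500, 1300, 1200, 1200, 1000, 800, 600, 600, 200, 200, 200.
  1500 → container 1 (new)  [load 1500/1600]
  1500 → container 2 (new)  [load 1500/1600]
  1500 → container 3 (new)  [load 1500/1600]
  1300 → container 4 (new)  [load 1300/1600]
  1200 → container 5 (new)  [load 1200/1600]
  1200 → container 6 (new)  [load 1200/1600]
  1000 → container 7 (new)  [load 1000/1600]
  800 → container 8 (new)  [load 800/1600]
  600 → container 7  [load 1600/1600]
  600 → container 8  [load 1400/1600]
  200 → container 4  [load 1500/1600]
  200 → container 5  [load 1400/1600]
  200 → container 5  [load 1600/1600]
8 containers opened.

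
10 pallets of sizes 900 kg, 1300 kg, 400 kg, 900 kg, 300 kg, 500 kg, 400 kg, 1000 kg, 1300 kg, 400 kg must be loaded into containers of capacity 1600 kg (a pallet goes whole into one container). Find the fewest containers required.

6

Total = 1300 + 1300 + 1000 + 900 + 900 + 500 + 400 + 400 + 400 + 300 = 7400 kg.
Lower bound: ⌈7400/1600⌉ = 5 containers.
A packing using 6 containers:
  container 1: 1300 + 300 = 1600
  container 2: 1300 = 1300
  container 3: 1000 + 500 = 1500
  container 4: 900 + 400 = 1300
  container 5: 900 + 400 = 1300
  container 6: 400 = 400
No arrangement into 5 containers stays within capacity, so 6 is optimal.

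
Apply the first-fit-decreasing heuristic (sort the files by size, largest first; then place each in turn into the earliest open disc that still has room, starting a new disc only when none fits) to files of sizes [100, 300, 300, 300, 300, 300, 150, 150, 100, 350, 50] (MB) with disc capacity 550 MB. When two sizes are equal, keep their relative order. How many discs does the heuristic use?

Sorted descending: 350, 300, 300, 300, 300, 300, 150, 150, 100, 100, 50.
  350 → disc 1 (new)  [load 350/550]
  300 → disc 2 (new)  [load 300/550]
  300 → disc 3 (new)  [load 300/550]
  300 → disc 4 (new)  [load 300/550]
  300 → disc 5 (new)  [load 300/550]
  300 → disc 6 (new)  [load 300/550]
  150 → disc 1  [load 500/550]
  150 → disc 2  [load 450/550]
  100 → disc 2  [load 550/550]
  100 → disc 3  [load 400/550]
  50 → disc 1  [load 550/550]
6 discs opened.

6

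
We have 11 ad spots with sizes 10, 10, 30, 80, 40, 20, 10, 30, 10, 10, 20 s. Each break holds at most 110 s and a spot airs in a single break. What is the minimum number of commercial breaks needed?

Total = 80 + 40 + 30 + 30 + 20 + 20 + 10 + 10 + 10 + 10 + 10 = 270 s.
Lower bound: ⌈270/110⌉ = 3 commercial breaks.
A packing using 3 commercial breaks:
  break 1: 80 + 30 = 110
  break 2: 40 + 30 + 20 + 20 = 110
  break 3: 10 + 10 + 10 + 10 + 10 = 50
This matches the lower bound, so 3 is optimal.

3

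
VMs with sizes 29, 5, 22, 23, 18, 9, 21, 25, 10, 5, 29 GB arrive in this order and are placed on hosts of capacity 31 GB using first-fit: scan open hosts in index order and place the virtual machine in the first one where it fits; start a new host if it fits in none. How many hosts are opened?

7

  29 → host 1 (new)  [load 29/31]
  5 → host 2 (new)  [load 5/31]
  22 → host 2  [load 27/31]
  23 → host 3 (new)  [load 23/31]
  18 → host 4 (new)  [load 18/31]
  9 → host 4  [load 27/31]
  21 → host 5 (new)  [load 21/31]
  25 → host 6 (new)  [load 25/31]
  10 → host 5  [load 31/31]
  5 → host 3  [load 28/31]
  29 → host 7 (new)  [load 29/31]
7 hosts opened.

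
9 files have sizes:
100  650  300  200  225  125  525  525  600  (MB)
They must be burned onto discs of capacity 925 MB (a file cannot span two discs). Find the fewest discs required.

Total = 650 + 600 + 525 + 525 + 300 + 225 + 200 + 125 + 100 = 3250 MB.
Lower bound: ⌈3250/925⌉ = 4 discs.
A packing using 4 discs:
  disc 1: 650 + 225 = 875
  disc 2: 600 + 300 = 900
  disc 3: 525 + 200 + 125 = 850
  disc 4: 525 + 100 = 625
This matches the lower bound, so 4 is optimal.

4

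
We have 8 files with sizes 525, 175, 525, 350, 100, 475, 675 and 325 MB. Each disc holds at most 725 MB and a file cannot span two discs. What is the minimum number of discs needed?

5

Total = 675 + 525 + 525 + 475 + 350 + 325 + 175 + 100 = 3150 MB.
Lower bound: ⌈3150/725⌉ = 5 discs.
A packing using 5 discs:
  disc 1: 675 = 675
  disc 2: 525 + 175 = 700
  disc 3: 525 + 100 = 625
  disc 4: 475 = 475
  disc 5: 350 + 325 = 675
This matches the lower bound, so 5 is optimal.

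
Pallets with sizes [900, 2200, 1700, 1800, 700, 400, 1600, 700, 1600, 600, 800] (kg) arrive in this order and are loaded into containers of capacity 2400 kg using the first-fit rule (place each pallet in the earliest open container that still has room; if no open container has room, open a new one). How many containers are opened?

6

  900 → container 1 (new)  [load 900/2400]
  2200 → container 2 (new)  [load 2200/2400]
  1700 → container 3 (new)  [load 1700/2400]
  1800 → container 4 (new)  [load 1800/2400]
  700 → container 1  [load 1600/2400]
  400 → container 1  [load 2000/2400]
  1600 → container 5 (new)  [load 1600/2400]
  700 → container 3  [load 2400/2400]
  1600 → container 6 (new)  [load 1600/2400]
  600 → container 4  [load 2400/2400]
  800 → container 5  [load 2400/2400]
6 containers opened.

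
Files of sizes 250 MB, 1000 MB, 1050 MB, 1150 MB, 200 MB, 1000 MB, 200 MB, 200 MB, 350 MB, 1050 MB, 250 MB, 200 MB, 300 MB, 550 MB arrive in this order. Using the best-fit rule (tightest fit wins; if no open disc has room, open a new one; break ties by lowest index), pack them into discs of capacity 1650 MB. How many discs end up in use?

5

  250 → disc 1 (new)  [load 250/1650]
  1000 → disc 1  [load 1250/1650]
  1050 → disc 2 (new)  [load 1050/1650]
  1150 → disc 3 (new)  [load 1150/1650]
  200 → disc 1  [load 1450/1650]
  1000 → disc 4 (new)  [load 1000/1650]
  200 → disc 1  [load 1650/1650]
  200 → disc 3  [load 1350/1650]
  350 → disc 2  [load 1400/1650]
  1050 → disc 5 (new)  [load 1050/1650]
  250 → disc 2  [load 1650/1650]
  200 → disc 3  [load 1550/1650]
  300 → disc 5  [load 1350/1650]
  550 → disc 4  [load 1550/1650]
5 discs opened.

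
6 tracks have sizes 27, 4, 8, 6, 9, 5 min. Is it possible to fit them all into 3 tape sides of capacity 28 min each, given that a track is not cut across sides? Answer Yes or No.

Yes

A valid assignment using 3 tape sides:
  side 1: 27 = 27
  side 2: 9 + 8 + 6 + 5 = 28
  side 3: 4 = 4
Every load is within 28 min, so 3 tape sides suffice.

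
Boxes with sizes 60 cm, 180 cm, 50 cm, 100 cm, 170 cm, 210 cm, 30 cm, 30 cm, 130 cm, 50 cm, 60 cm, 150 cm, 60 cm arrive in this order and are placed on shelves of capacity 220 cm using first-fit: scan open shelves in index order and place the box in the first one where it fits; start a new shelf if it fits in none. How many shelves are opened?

7

  60 → shelf 1 (new)  [load 60/220]
  180 → shelf 2 (new)  [load 180/220]
  50 → shelf 1  [load 110/220]
  100 → shelf 1  [load 210/220]
  170 → shelf 3 (new)  [load 170/220]
  210 → shelf 4 (new)  [load 210/220]
  30 → shelf 2  [load 210/220]
  30 → shelf 3  [load 200/220]
  130 → shelf 5 (new)  [load 130/220]
  50 → shelf 5  [load 180/220]
  60 → shelf 6 (new)  [load 60/220]
  150 → shelf 6  [load 210/220]
  60 → shelf 7 (new)  [load 60/220]
7 shelves opened.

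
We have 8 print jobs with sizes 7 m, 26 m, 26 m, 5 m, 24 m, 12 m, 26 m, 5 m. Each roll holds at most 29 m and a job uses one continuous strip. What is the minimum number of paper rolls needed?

Total = 26 + 26 + 26 + 24 + 12 + 7 + 5 + 5 = 131 m.
Lower bound: ⌈131/29⌉ = 5 paper rolls.
A packing using 5 paper rolls:
  roll 1: 26 = 26
  roll 2: 26 = 26
  roll 3: 26 = 26
  roll 4: 24 + 5 = 29
  roll 5: 12 + 7 + 5 = 24
This matches the lower bound, so 5 is optimal.

5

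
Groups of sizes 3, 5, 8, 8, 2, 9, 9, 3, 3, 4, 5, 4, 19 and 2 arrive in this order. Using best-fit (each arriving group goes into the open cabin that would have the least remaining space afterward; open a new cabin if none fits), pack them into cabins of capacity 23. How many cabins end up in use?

4

  3 → cabin 1 (new)  [load 3/23]
  5 → cabin 1  [load 8/23]
  8 → cabin 1  [load 16/23]
  8 → cabin 2 (new)  [load 8/23]
  2 → cabin 1  [load 18/23]
  9 → cabin 2  [load 17/23]
  9 → cabin 3 (new)  [load 9/23]
  3 → cabin 1  [load 21/23]
  3 → cabin 2  [load 20/23]
  4 → cabin 3  [load 13/23]
  5 → cabin 3  [load 18/23]
  4 → cabin 3  [load 22/23]
  19 → cabin 4 (new)  [load 19/23]
  2 → cabin 1  [load 23/23]
4 cabins opened.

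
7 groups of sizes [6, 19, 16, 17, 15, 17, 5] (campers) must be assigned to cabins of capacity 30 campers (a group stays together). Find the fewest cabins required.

5

Total = 19 + 17 + 17 + 16 + 15 + 6 + 5 = 95 campers.
Lower bound: ⌈95/30⌉ = 4 cabins.
A packing using 5 cabins:
  cabin 1: 19 + 6 + 5 = 30
  cabin 2: 17 = 17
  cabin 3: 17 = 17
  cabin 4: 16 = 16
  cabin 5: 15 = 15
No arrangement into 4 cabins stays within capacity, so 5 is optimal.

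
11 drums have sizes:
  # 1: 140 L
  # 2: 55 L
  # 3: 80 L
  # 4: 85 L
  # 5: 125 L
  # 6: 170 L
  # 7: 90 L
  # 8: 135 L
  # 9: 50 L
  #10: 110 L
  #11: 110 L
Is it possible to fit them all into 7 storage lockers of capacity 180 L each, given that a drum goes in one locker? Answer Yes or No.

Total = 1150 L; ⌈1150/180⌉ = 7.
The bound of 7 does not rule out 7, but exhaustive search shows no assignment into 7 storage lockers of capacity 180 L exists — the minimum is 8.

No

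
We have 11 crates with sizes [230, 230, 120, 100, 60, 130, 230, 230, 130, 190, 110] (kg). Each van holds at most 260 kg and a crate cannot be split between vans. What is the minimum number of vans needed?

8

Total = 230 + 230 + 230 + 230 + 190 + 130 + 130 + 120 + 110 + 100 + 60 = 1760 kg.
Lower bound: ⌈1760/260⌉ = 7 vans.
A packing using 8 vans:
  van 1: 230 = 230
  van 2: 230 = 230
  van 3: 230 = 230
  van 4: 230 = 230
  van 5: 190 + 60 = 250
  van 6: 130 + 130 = 260
  van 7: 120 + 110 = 230
  van 8: 100 = 100
No arrangement into 7 vans stays within capacity, so 8 is optimal.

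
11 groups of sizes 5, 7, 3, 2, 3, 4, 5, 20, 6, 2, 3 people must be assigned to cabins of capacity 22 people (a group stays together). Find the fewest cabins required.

Total = 20 + 7 + 6 + 5 + 5 + 4 + 3 + 3 + 3 + 2 + 2 = 60 people.
Lower bound: ⌈60/22⌉ = 3 cabins.
A packing using 3 cabins:
  cabin 1: 20 + 2 = 22
  cabin 2: 7 + 6 + 5 + 4 = 22
  cabin 3: 5 + 3 + 3 + 3 + 2 = 16
This matches the lower bound, so 3 is optimal.

3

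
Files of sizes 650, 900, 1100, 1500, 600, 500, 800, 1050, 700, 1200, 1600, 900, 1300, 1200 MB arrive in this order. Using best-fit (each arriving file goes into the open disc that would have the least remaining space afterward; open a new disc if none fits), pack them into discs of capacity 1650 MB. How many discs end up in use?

  650 → disc 1 (new)  [load 650/1650]
  900 → disc 1  [load 1550/1650]
  1100 → disc 2 (new)  [load 1100/1650]
  1500 → disc 3 (new)  [load 1500/1650]
  600 → disc 4 (new)  [load 600/1650]
  500 → disc 2  [load 1600/1650]
  800 → disc 4  [load 1400/1650]
  1050 → disc 5 (new)  [load 1050/1650]
  700 → disc 6 (new)  [load 700/1650]
  1200 → disc 7 (new)  [load 1200/1650]
  1600 → disc 8 (new)  [load 1600/1650]
  900 → disc 6  [load 1600/1650]
  1300 → disc 9 (new)  [load 1300/1650]
  1200 → disc 10 (new)  [load 1200/1650]
10 discs opened.

10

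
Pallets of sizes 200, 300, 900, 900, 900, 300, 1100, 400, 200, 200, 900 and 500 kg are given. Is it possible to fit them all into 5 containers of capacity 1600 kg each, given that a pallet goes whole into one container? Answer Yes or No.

A valid assignment using 5 containers:
  container 1: 1100 + 500 = 1600
  container 2: 900 + 400 + 300 = 1600
  container 3: 900 + 300 + 200 + 200 = 1600
  container 4: 900 + 200 = 1100
  container 5: 900 = 900
Every load is within 1600 kg, so 5 containers suffice.

Yes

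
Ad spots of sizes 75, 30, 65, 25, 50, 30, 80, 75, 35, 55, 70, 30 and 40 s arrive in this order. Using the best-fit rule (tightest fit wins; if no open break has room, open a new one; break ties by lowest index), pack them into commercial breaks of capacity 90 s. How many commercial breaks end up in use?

9

  75 → break 1 (new)  [load 75/90]
  30 → break 2 (new)  [load 30/90]
  65 → break 3 (new)  [load 65/90]
  25 → break 3  [load 90/90]
  50 → break 2  [load 80/90]
  30 → break 4 (new)  [load 30/90]
  80 → break 5 (new)  [load 80/90]
  75 → break 6 (new)  [load 75/90]
  35 → break 4  [load 65/90]
  55 → break 7 (new)  [load 55/90]
  70 → break 8 (new)  [load 70/90]
  30 → break 7  [load 85/90]
  40 → break 9 (new)  [load 40/90]
9 commercial breaks opened.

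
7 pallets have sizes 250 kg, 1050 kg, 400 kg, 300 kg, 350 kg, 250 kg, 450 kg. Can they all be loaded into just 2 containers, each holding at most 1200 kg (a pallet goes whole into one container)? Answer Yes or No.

Total = 3050 kg; ⌈3050/1200⌉ = 3.
At least 3 containers are required, but only 2 are allowed.

No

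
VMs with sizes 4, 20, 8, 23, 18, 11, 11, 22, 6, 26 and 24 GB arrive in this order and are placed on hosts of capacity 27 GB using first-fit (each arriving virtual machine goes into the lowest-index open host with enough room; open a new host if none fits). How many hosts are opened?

  4 → host 1 (new)  [load 4/27]
  20 → host 1  [load 24/27]
  8 → host 2 (new)  [load 8/27]
  23 → host 3 (new)  [load 23/27]
  18 → host 2  [load 26/27]
  11 → host 4 (new)  [load 11/27]
  11 → host 4  [load 22/27]
  22 → host 5 (new)  [load 22/27]
  6 → host 6 (new)  [load 6/27]
  26 → host 7 (new)  [load 26/27]
  24 → host 8 (new)  [load 24/27]
8 hosts opened.

8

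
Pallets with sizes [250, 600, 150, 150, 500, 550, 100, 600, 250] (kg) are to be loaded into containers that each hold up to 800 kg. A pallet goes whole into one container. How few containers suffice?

5

Total = 600 + 600 + 550 + 500 + 250 + 250 + 150 + 150 + 100 = 3150 kg.
Lower bound: ⌈3150/800⌉ = 4 containers.
A packing using 5 containers:
  container 1: 600 + 150 = 750
  container 2: 600 + 150 = 750
  container 3: 550 + 250 = 800
  container 4: 500 + 250 = 750
  container 5: 100 = 100
No arrangement into 4 containers stays within capacity, so 5 is optimal.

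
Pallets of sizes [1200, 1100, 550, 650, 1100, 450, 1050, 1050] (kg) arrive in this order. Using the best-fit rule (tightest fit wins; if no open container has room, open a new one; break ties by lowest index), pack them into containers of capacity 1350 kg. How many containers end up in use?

7

  1200 → container 1 (new)  [load 1200/1350]
  1100 → container 2 (new)  [load 1100/1350]
  550 → container 3 (new)  [load 550/1350]
  650 → container 3  [load 1200/1350]
  1100 → container 4 (new)  [load 1100/1350]
  450 → container 5 (new)  [load 450/1350]
  1050 → container 6 (new)  [load 1050/1350]
  1050 → container 7 (new)  [load 1050/1350]
7 containers opened.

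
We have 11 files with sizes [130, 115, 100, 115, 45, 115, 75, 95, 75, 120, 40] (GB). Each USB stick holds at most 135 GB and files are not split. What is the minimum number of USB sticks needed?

Total = 130 + 120 + 115 + 115 + 115 + 100 + 95 + 75 + 75 + 45 + 40 = 1025 GB.
Lower bound: ⌈1025/135⌉ = 8 USB sticks.
Also, 9 files each exceed 135/2 GB, and no two of those can share a USB stick, so at least 9 USB sticks are needed.
A packing using 9 USB sticks:
  USB stick 1: 130 = 130
  USB stick 2: 120 = 120
  USB stick 3: 115 = 115
  USB stick 4: 115 = 115
  USB stick 5: 115 = 115
  USB stick 6: 100 = 100
  USB stick 7: 95 + 40 = 135
  USB stick 8: 75 + 45 = 120
  USB stick 9: 75 = 75
This matches the lower bound, so 9 is optimal.

9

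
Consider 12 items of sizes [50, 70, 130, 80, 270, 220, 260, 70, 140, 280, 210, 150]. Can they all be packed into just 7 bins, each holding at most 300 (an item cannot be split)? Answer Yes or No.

A valid assignment using 7 bins:
  bin 1: 280 = 280
  bin 2: 270 = 270
  bin 3: 260 = 260
  bin 4: 220 + 80 = 300
  bin 5: 210 + 70 = 280
  bin 6: 150 + 140 = 290
  bin 7: 130 + 70 + 50 = 250
Every load is within 300, so 7 bins suffice.

Yes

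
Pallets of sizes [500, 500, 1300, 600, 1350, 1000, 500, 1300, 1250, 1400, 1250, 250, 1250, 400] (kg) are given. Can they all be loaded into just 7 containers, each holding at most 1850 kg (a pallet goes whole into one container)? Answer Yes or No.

No

Total = 12850 kg; ⌈12850/1850⌉ = 7.
8 pallets each exceed half the capacity and cannot share a container, forcing at least 8 containers.
At least 8 containers are required, but only 7 are allowed.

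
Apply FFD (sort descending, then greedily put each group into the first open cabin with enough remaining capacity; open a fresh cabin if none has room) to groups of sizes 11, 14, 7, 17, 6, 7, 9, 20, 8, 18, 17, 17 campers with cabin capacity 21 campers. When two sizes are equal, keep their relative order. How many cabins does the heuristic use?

Sorted descending: 20, 18, 17, 17, 17, 14, 11, 9, 8, 7, 7, 6.
  20 → cabin 1 (new)  [load 20/21]
  18 → cabin 2 (new)  [load 18/21]
  17 → cabin 3 (new)  [load 17/21]
  17 → cabin 4 (new)  [load 17/21]
  17 → cabin 5 (new)  [load 17/21]
  14 → cabin 6 (new)  [load 14/21]
  11 → cabin 7 (new)  [load 11/21]
  9 → cabin 7  [load 20/21]
  8 → cabin 8 (new)  [load 8/21]
  7 → cabin 6  [load 21/21]
  7 → cabin 8  [load 15/21]
  6 → cabin 8  [load 21/21]
8 cabins opened.

8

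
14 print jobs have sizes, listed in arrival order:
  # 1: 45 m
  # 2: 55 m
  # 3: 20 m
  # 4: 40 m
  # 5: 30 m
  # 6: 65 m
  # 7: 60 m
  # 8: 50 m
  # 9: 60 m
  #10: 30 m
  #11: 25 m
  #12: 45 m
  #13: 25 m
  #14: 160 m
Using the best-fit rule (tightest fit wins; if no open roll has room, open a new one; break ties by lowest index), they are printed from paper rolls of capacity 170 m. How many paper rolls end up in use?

  45 → roll 1 (new)  [load 45/170]
  55 → roll 1  [load 100/170]
  20 → roll 1  [load 120/170]
  40 → roll 1  [load 160/170]
  30 → roll 2 (new)  [load 30/170]
  65 → roll 2  [load 95/170]
  60 → roll 2  [load 155/170]
  50 → roll 3 (new)  [load 50/170]
  60 → roll 3  [load 110/170]
  30 → roll 3  [load 140/170]
  25 → roll 3  [load 165/170]
  45 → roll 4 (new)  [load 45/170]
  25 → roll 4  [load 70/170]
  160 → roll 5 (new)  [load 160/170]
5 paper rolls opened.

5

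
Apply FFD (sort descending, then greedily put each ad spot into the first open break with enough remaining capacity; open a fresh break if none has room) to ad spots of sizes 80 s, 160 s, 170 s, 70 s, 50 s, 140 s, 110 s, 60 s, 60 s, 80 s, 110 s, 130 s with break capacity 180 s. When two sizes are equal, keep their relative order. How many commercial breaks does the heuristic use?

8

Sorted descending: 170, 160, 140, 130, 110, 110, 80, 80, 70, 60, 60, 50.
  170 → break 1 (new)  [load 170/180]
  160 → break 2 (new)  [load 160/180]
  140 → break 3 (new)  [load 140/180]
  130 → break 4 (new)  [load 130/180]
  110 → break 5 (new)  [load 110/180]
  110 → break 6 (new)  [load 110/180]
  80 → break 7 (new)  [load 80/180]
  80 → break 7  [load 160/180]
  70 → break 5  [load 180/180]
  60 → break 6  [load 170/180]
  60 → break 8 (new)  [load 60/180]
  50 → break 4  [load 180/180]
8 commercial breaks opened.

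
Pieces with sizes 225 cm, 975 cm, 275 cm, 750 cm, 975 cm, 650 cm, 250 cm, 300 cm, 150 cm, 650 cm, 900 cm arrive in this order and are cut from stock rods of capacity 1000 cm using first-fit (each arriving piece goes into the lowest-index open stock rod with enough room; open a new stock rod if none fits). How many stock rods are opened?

7

  225 → stock rod 1 (new)  [load 225/1000]
  975 → stock rod 2 (new)  [load 975/1000]
  275 → stock rod 1  [load 500/1000]
  750 → stock rod 3 (new)  [load 750/1000]
  975 → stock rod 4 (new)  [load 975/1000]
  650 → stock rod 5 (new)  [load 650/1000]
  250 → stock rod 1  [load 750/1000]
  300 → stock rod 5  [load 950/1000]
  150 → stock rod 1  [load 900/1000]
  650 → stock rod 6 (new)  [load 650/1000]
  900 → stock rod 7 (new)  [load 900/1000]
7 stock rods opened.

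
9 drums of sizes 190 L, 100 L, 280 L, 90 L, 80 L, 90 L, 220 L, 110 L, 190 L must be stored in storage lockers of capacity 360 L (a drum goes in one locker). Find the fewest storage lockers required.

5

Total = 280 + 220 + 190 + 190 + 110 + 100 + 90 + 90 + 80 = 1350 L.
Lower bound: ⌈1350/360⌉ = 4 storage lockers.
A packing using 5 storage lockers:
  locker 1: 280 + 80 = 360
  locker 2: 220 + 110 = 330
  locker 3: 190 + 100 = 290
  locker 4: 190 + 90 = 280
  locker 5: 90 = 90
No arrangement into 4 storage lockers stays within capacity, so 5 is optimal.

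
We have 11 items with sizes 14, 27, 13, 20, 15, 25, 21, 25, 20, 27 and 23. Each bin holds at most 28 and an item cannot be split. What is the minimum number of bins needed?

10

Total = 27 + 27 + 25 + 25 + 23 + 21 + 20 + 20 + 15 + 14 + 13 = 230.
Lower bound: ⌈230/28⌉ = 9 bins.
A packing using 10 bins:
  bin 1: 27 = 27
  bin 2: 27 = 27
  bin 3: 25 = 25
  bin 4: 25 = 25
  bin 5: 23 = 23
  bin 6: 21 = 21
  bin 7: 20 = 20
  bin 8: 20 = 20
  bin 9: 15 + 13 = 28
  bin 10: 14 = 14
No arrangement into 9 bins stays within capacity, so 10 is optimal.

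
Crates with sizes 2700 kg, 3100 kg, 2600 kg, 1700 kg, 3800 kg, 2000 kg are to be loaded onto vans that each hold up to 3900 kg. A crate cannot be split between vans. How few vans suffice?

5

Total = 3800 + 3100 + 2700 + 2600 + 2000 + 1700 = 15900 kg.
Lower bound: ⌈15900/3900⌉ = 5 vans.
A packing using 5 vans:
  van 1: 3800 = 3800
  van 2: 3100 = 3100
  van 3: 2700 = 2700
  van 4: 2600 = 2600
  van 5: 2000 + 1700 = 3700
This matches the lower bound, so 5 is optimal.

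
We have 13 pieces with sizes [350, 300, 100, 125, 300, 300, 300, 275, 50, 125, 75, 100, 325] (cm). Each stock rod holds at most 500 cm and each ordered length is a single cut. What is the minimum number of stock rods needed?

Total = 350 + 325 + 300 + 300 + 300 + 300 + 275 + 125 + 125 + 100 + 100 + 75 + 50 = 2725 cm.
Lower bound: ⌈2725/500⌉ = 6 stock rods.
Also, 7 pieces each exceed 250 cm, and no two of those can share a stock rod, so at least 7 stock rods are needed.
A packing using 7 stock rods:
  stock rod 1: 350 + 125 = 475
  stock rod 2: 325 + 125 + 50 = 500
  stock rod 3: 300 + 100 + 100 = 500
  stock rod 4: 300 + 75 = 375
  stock rod 5: 300 = 300
  stock rod 6: 300 = 300
  stock rod 7: 275 = 275
This matches the lower bound, so 7 is optimal.

7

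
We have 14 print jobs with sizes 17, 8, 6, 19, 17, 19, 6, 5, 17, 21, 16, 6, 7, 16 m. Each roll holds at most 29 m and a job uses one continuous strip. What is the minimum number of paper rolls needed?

Total = 21 + 19 + 19 + 17 + 17 + 17 + 16 + 16 + 8 + 7 + 6 + 6 + 6 + 5 = 180 m.
Lower bound: ⌈180/29⌉ = 7 paper rolls.
Also, 8 print jobs each exceed 29/2 m, and no two of those can share a roll, so at least 8 paper rolls are needed.
A packing using 8 paper rolls:
  roll 1: 21 + 8 = 29
  roll 2: 19 + 7 = 26
  roll 3: 19 + 6 = 25
  roll 4: 17 + 6 + 6 = 29
  roll 5: 17 + 5 = 22
  roll 6: 17 = 17
  roll 7: 16 = 16
  roll 8: 16 = 16
This matches the lower bound, so 8 is optimal.

8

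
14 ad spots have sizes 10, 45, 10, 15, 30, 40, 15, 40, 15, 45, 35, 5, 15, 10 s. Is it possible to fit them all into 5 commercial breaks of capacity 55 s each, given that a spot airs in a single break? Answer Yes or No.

No

Total = 330 s; ⌈330/55⌉ = 6.
At least 6 commercial breaks are required, but only 5 are allowed.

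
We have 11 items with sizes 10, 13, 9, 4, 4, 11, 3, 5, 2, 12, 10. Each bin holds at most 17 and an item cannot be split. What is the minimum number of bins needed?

6

Total = 13 + 12 + 11 + 10 + 10 + 9 + 5 + 4 + 4 + 3 + 2 = 83.
Lower bound: ⌈83/17⌉ = 5 bins.
Also, 6 items each exceed 17/2, and no two of those can share a bin, so at least 6 bins are needed.
A packing using 6 bins:
  bin 1: 13 + 4 = 17
  bin 2: 12 + 5 = 17
  bin 3: 11 + 4 + 2 = 17
  bin 4: 10 + 3 = 13
  bin 5: 10 = 10
  bin 6: 9 = 9
This matches the lower bound, so 6 is optimal.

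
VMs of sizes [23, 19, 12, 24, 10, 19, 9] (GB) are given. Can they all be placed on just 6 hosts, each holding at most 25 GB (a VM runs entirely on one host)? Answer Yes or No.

A valid assignment using 6 hosts:
  host 1: 24 = 24
  host 2: 23 = 23
  host 3: 19 = 19
  host 4: 19 = 19
  host 5: 12 + 10 = 22
  host 6: 9 = 9
Every load is within 25 GB, so 6 hosts suffice.

Yes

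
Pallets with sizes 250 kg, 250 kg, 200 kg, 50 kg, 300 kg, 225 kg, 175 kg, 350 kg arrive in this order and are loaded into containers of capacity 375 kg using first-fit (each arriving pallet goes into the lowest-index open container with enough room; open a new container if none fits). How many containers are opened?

6

  250 → container 1 (new)  [load 250/375]
  250 → container 2 (new)  [load 250/375]
  200 → container 3 (new)  [load 200/375]
  50 → container 1  [load 300/375]
  300 → container 4 (new)  [load 300/375]
  225 → container 5 (new)  [load 225/375]
  175 → container 3  [load 375/375]
  350 → container 6 (new)  [load 350/375]
6 containers opened.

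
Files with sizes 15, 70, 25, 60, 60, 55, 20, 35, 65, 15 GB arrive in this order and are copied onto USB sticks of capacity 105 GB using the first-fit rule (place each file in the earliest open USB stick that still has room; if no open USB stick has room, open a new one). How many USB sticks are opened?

5

  15 → USB stick 1 (new)  [load 15/105]
  70 → USB stick 1  [load 85/105]
  25 → USB stick 2 (new)  [load 25/105]
  60 → USB stick 2  [load 85/105]
  60 → USB stick 3 (new)  [load 60/105]
  55 → USB stick 4 (new)  [load 55/105]
  20 → USB stick 1  [load 105/105]
  35 → USB stick 3  [load 95/105]
  65 → USB stick 5 (new)  [load 65/105]
  15 → USB stick 2  [load 100/105]
5 USB sticks opened.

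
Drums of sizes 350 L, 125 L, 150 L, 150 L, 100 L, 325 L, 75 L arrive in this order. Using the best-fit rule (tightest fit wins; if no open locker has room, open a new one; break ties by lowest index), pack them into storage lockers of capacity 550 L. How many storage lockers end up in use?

3

  350 → locker 1 (new)  [load 350/550]
  125 → locker 1  [load 475/550]
  150 → locker 2 (new)  [load 150/550]
  150 → locker 2  [load 300/550]
  100 → locker 2  [load 400/550]
  325 → locker 3 (new)  [load 325/550]
  75 → locker 1  [load 550/550]
3 storage lockers opened.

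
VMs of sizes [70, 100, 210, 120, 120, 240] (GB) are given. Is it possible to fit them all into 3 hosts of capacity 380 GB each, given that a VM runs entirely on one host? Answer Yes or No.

Yes

A valid assignment using 3 hosts:
  host 1: 240 + 120 = 360
  host 2: 210 + 120 = 330
  host 3: 100 + 70 = 170
Every load is within 380 GB, so 3 hosts suffice.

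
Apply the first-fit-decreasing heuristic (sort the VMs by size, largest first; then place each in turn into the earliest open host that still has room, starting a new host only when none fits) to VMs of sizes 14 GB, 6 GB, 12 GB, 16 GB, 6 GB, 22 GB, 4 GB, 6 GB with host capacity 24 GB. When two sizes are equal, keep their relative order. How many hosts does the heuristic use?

Sorted descending: 22, 16, 14, 12, 6, 6, 6, 4.
  22 → host 1 (new)  [load 22/24]
  16 → host 2 (new)  [load 16/24]
  14 → host 3 (new)  [load 14/24]
  12 → host 4 (new)  [load 12/24]
  6 → host 2  [load 22/24]
  6 → host 3  [load 20/24]
  6 → host 4  [load 18/24]
  4 → host 3  [load 24/24]
4 hosts opened.

4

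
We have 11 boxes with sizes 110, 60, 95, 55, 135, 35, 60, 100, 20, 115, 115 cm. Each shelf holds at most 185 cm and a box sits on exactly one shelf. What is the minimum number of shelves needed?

6

Total = 135 + 115 + 115 + 110 + 100 + 95 + 60 + 60 + 55 + 35 + 20 = 900 cm.
Lower bound: ⌈900/185⌉ = 5 shelves.
Also, 6 boxes each exceed 185/2 cm, and no two of those can share a shelf, so at least 6 shelves are needed.
A packing using 6 shelves:
  shelf 1: 135 + 35 = 170
  shelf 2: 115 + 60 = 175
  shelf 3: 115 + 60 = 175
  shelf 4: 110 + 55 + 20 = 185
  shelf 5: 100 = 100
  shelf 6: 95 = 95
This matches the lower bound, so 6 is optimal.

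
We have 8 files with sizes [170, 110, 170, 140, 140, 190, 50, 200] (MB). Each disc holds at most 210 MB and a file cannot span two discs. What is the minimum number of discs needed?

7

Total = 200 + 190 + 170 + 170 + 140 + 140 + 110 + 50 = 1170 MB.
Lower bound: ⌈1170/210⌉ = 6 discs.
Also, 7 files each exceed 105 MB, and no two of those can share a disc, so at least 7 discs are needed.
A packing using 7 discs:
  disc 1: 200 = 200
  disc 2: 190 = 190
  disc 3: 170 = 170
  disc 4: 170 = 170
  disc 5: 140 + 50 = 190
  disc 6: 140 = 140
  disc 7: 110 = 110
This matches the lower bound, so 7 is optimal.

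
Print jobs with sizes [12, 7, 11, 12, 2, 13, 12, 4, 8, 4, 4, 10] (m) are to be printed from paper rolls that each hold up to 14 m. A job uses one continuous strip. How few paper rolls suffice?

Total = 13 + 12 + 12 + 12 + 11 + 10 + 8 + 7 + 4 + 4 + 4 + 2 = 99 m.
Lower bound: ⌈99/14⌉ = 8 paper rolls.
A packing using 8 paper rolls:
  roll 1: 13 = 13
  roll 2: 12 + 2 = 14
  roll 3: 12 = 12
  roll 4: 12 = 12
  roll 5: 11 = 11
  roll 6: 10 + 4 = 14
  roll 7: 8 + 4 = 12
  roll 8: 7 + 4 = 11
This matches the lower bound, so 8 is optimal.

8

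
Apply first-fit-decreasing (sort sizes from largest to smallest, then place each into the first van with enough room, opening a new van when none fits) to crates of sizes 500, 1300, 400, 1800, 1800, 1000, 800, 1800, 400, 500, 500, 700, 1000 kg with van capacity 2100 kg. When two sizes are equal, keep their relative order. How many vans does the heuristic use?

Sorted descending: 1800, 1800, 1800, 1300, 1000, 1000, 800, 700, 500, 500, 500, 400, 400.
  1800 → van 1 (new)  [load 1800/2100]
  1800 → van 2 (new)  [load 1800/2100]
  1800 → van 3 (new)  [load 1800/2100]
  1300 → van 4 (new)  [load 1300/2100]
  1000 → van 5 (new)  [load 1000/2100]
  1000 → van 5  [load 2000/2100]
  800 → van 4  [load 2100/2100]
  700 → van 6 (new)  [load 700/2100]
  500 → van 6  [load 1200/2100]
  500 → van 6  [load 1700/2100]
  500 → van 7 (new)  [load 500/2100]
  400 → van 6  [load 2100/2100]
  400 → van 7  [load 900/2100]
7 vans opened.

7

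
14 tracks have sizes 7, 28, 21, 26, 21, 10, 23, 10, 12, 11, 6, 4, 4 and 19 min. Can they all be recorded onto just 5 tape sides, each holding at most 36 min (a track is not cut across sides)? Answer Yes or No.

No

Total = 202 min; ⌈202/36⌉ = 6.
At least 6 tape sides are required, but only 5 are allowed.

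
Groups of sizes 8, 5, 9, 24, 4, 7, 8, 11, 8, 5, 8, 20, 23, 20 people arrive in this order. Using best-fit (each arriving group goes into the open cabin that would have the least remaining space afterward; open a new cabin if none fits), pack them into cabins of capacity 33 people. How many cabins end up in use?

6

  8 → cabin 1 (new)  [load 8/33]
  5 → cabin 1  [load 13/33]
  9 → cabin 1  [load 22/33]
  24 → cabin 2 (new)  [load 24/33]
  4 → cabin 2  [load 28/33]
  7 → cabin 1  [load 29/33]
  8 → cabin 3 (new)  [load 8/33]
  11 → cabin 3  [load 19/33]
  8 → cabin 3  [load 27/33]
  5 → cabin 2  [load 33/33]
  8 → cabin 4 (new)  [load 8/33]
  20 → cabin 4  [load 28/33]
  23 → cabin 5 (new)  [load 23/33]
  20 → cabin 6 (new)  [load 20/33]
6 cabins opened.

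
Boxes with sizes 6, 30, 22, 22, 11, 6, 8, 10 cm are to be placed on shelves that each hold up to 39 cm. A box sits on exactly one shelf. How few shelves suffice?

Total = 30 + 22 + 22 + 11 + 10 + 8 + 6 + 6 = 115 cm.
Lower bound: ⌈115/39⌉ = 3 shelves.
A packing using 3 shelves:
  shelf 1: 30 + 8 = 38
  shelf 2: 22 + 11 + 6 = 39
  shelf 3: 22 + 10 + 6 = 38
This matches the lower bound, so 3 is optimal.

3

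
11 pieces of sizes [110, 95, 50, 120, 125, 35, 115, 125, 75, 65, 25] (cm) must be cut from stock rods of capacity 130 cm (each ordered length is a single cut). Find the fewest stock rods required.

Total = 125 + 125 + 120 + 115 + 110 + 95 + 75 + 65 + 50 + 35 + 25 = 940 cm.
Lower bound: ⌈940/130⌉ = 8 stock rods.
A packing using 8 stock rods:
  stock rod 1: 125 = 125
  stock rod 2: 125 = 125
  stock rod 3: 120 = 120
  stock rod 4: 115 = 115
  stock rod 5: 110 = 110
  stock rod 6: 95 + 35 = 130
  stock rod 7: 75 + 50 = 125
  stock rod 8: 65 + 25 = 90
This matches the lower bound, so 8 is optimal.

8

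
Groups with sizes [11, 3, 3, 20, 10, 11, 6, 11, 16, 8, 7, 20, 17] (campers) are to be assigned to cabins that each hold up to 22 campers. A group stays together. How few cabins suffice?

Total = 20 + 20 + 17 + 16 + 11 + 11 + 11 + 10 + 8 + 7 + 6 + 3 + 3 = 143 campers.
Lower bound: ⌈143/22⌉ = 7 cabins.
A packing using 7 cabins:
  cabin 1: 20 = 20
  cabin 2: 20 = 20
  cabin 3: 17 + 3 = 20
  cabin 4: 16 + 6 = 22
  cabin 5: 11 + 11 = 22
  cabin 6: 11 + 10 = 21
  cabin 7: 8 + 7 + 3 = 18
This matches the lower bound, so 7 is optimal.

7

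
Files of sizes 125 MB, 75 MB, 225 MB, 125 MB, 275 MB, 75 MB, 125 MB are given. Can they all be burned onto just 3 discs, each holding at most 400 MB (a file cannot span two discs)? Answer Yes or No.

A valid assignment using 3 discs:
  disc 1: 275 + 125 = 400
  disc 2: 225 + 125 = 350
  disc 3: 125 + 75 + 75 = 275
Every load is within 400 MB, so 3 discs suffice.

Yes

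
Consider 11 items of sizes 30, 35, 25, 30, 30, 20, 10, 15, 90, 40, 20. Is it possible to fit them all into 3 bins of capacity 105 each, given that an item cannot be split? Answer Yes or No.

No

Total = 345; ⌈345/105⌉ = 4.
At least 4 bins are required, but only 3 are allowed.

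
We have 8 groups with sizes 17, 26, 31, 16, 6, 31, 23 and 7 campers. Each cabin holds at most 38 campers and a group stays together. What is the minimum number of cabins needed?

5

Total = 31 + 31 + 26 + 23 + 17 + 16 + 7 + 6 = 157 campers.
Lower bound: ⌈157/38⌉ = 5 cabins.
A packing using 5 cabins:
  cabin 1: 31 + 7 = 38
  cabin 2: 31 + 6 = 37
  cabin 3: 26 = 26
  cabin 4: 23 = 23
  cabin 5: 17 + 16 = 33
This matches the lower bound, so 5 is optimal.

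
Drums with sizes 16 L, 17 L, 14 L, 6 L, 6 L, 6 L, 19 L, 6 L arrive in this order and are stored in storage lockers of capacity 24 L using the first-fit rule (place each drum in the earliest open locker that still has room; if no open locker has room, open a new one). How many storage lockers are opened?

5

  16 → locker 1 (new)  [load 16/24]
  17 → locker 2 (new)  [load 17/24]
  14 → locker 3 (new)  [load 14/24]
  6 → locker 1  [load 22/24]
  6 → locker 2  [load 23/24]
  6 → locker 3  [load 20/24]
  19 → locker 4 (new)  [load 19/24]
  6 → locker 5 (new)  [load 6/24]
5 storage lockers opened.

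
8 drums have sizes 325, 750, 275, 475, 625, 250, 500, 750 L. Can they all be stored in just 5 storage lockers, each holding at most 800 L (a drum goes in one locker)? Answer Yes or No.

Total = 3950 L; ⌈3950/800⌉ = 5.
The bound of 5 does not rule out 5, but exhaustive search shows no assignment into 5 storage lockers of capacity 800 L exists — the minimum is 6.

No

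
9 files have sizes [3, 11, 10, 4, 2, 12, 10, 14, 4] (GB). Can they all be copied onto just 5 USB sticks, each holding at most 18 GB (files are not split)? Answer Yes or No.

Yes

A valid assignment using 5 USB sticks:
  USB stick 1: 14 + 4 = 18
  USB stick 2: 12 + 4 + 2 = 18
  USB stick 3: 11 + 3 = 14
  USB stick 4: 10 = 10
  USB stick 5: 10 = 10
Every load is within 18 GB, so 5 USB sticks suffice.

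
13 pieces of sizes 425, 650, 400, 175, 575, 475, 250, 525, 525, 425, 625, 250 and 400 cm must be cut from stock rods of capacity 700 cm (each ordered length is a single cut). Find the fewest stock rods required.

Total = 650 + 625 + 575 + 525 + 525 + 475 + 425 + 425 + 400 + 400 + 250 + 250 + 175 = 5700 cm.
Lower bound: ⌈5700/700⌉ = 9 stock rods.
Also, 10 pieces each exceed 350 cm, and no two of those can share a stock rod, so at least 10 stock rods are needed.
A packing using 10 stock rods:
  stock rod 1: 650 = 650
  stock rod 2: 625 = 625
  stock rod 3: 575 = 575
  stock rod 4: 525 + 175 = 700
  stock rod 5: 525 = 525
  stock rod 6: 475 = 475
  stock rod 7: 425 + 250 = 675
  stock rod 8: 425 + 250 = 675
  stock rod 9: 400 = 400
  stock rod 10: 400 = 400
This matches the lower bound, so 10 is optimal.

10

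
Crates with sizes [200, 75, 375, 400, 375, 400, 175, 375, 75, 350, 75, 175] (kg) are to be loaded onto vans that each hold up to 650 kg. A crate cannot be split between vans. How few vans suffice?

6

Total = 400 + 400 + 375 + 375 + 375 + 350 + 200 + 175 + 175 + 75 + 75 + 75 = 3050 kg.
Lower bound: ⌈3050/650⌉ = 5 vans.
Also, 6 crates each exceed 325 kg, and no two of those can share a van, so at least 6 vans are needed.
A packing using 6 vans:
  van 1: 400 + 200 = 600
  van 2: 400 + 175 + 75 = 650
  van 3: 375 + 175 + 75 = 625
  van 4: 375 + 75 = 450
  van 5: 375 = 375
  van 6: 350 = 350
This matches the lower bound, so 6 is optimal.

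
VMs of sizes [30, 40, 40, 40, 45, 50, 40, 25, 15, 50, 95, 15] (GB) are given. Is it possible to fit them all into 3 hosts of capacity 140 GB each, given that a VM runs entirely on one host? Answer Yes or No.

Total = 485 GB; ⌈485/140⌉ = 4.
At least 4 hosts are required, but only 3 are allowed.

No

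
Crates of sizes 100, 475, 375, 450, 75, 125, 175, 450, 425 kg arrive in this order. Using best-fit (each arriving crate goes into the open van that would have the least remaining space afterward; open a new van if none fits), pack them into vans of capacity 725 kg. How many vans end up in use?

5

  100 → van 1 (new)  [load 100/725]
  475 → van 1  [load 575/725]
  375 → van 2 (new)  [load 375/725]
  450 → van 3 (new)  [load 450/725]
  75 → van 1  [load 650/725]
  125 → van 3  [load 575/725]
  175 → van 2  [load 550/725]
  450 → van 4 (new)  [load 450/725]
  425 → van 5 (new)  [load 425/725]
5 vans opened.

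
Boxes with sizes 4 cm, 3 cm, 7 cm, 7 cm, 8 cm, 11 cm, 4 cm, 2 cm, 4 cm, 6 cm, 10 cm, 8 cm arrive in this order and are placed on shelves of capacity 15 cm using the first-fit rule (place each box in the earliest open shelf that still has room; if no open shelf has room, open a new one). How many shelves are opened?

6

  4 → shelf 1 (new)  [load 4/15]
  3 → shelf 1  [load 7/15]
  7 → shelf 1  [load 14/15]
  7 → shelf 2 (new)  [load 7/15]
  8 → shelf 2  [load 15/15]
  11 → shelf 3 (new)  [load 11/15]
  4 → shelf 3  [load 15/15]
  2 → shelf 4 (new)  [load 2/15]
  4 → shelf 4  [load 6/15]
  6 → shelf 4  [load 12/15]
  10 → shelf 5 (new)  [load 10/15]
  8 → shelf 6 (new)  [load 8/15]
6 shelves opened.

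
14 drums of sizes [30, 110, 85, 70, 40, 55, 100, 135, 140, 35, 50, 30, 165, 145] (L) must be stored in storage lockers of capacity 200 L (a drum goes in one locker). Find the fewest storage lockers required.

7

Total = 165 + 145 + 140 + 135 + 110 + 100 + 85 + 70 + 55 + 50 + 40 + 35 + 30 + 30 = 1190 L.
Lower bound: ⌈1190/200⌉ = 6 storage lockers.
A packing using 7 storage lockers:
  locker 1: 165 + 35 = 200
  locker 2: 145 + 55 = 200
  locker 3: 140 + 50 = 190
  locker 4: 135 + 40 = 175
  locker 5: 110 + 85 = 195
  locker 6: 100 + 70 + 30 = 200
  locker 7: 30 = 30
No arrangement into 6 storage lockers stays within capacity, so 7 is optimal.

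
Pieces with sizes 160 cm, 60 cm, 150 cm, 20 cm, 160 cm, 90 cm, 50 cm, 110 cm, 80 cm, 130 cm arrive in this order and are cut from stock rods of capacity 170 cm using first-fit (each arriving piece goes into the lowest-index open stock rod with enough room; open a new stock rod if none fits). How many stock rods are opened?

  160 → stock rod 1 (new)  [load 160/170]
  60 → stock rod 2 (new)  [load 60/170]
  150 → stock rod 3 (new)  [load 150/170]
  20 → stock rod 2  [load 80/170]
  160 → stock rod 4 (new)  [load 160/170]
  90 → stock rod 2  [load 170/170]
  50 → stock rod 5 (new)  [load 50/170]
  110 → stock rod 5  [load 160/170]
  80 → stock rod 6 (new)  [load 80/170]
  130 → stock rod 7 (new)  [load 130/170]
7 stock rods opened.

7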